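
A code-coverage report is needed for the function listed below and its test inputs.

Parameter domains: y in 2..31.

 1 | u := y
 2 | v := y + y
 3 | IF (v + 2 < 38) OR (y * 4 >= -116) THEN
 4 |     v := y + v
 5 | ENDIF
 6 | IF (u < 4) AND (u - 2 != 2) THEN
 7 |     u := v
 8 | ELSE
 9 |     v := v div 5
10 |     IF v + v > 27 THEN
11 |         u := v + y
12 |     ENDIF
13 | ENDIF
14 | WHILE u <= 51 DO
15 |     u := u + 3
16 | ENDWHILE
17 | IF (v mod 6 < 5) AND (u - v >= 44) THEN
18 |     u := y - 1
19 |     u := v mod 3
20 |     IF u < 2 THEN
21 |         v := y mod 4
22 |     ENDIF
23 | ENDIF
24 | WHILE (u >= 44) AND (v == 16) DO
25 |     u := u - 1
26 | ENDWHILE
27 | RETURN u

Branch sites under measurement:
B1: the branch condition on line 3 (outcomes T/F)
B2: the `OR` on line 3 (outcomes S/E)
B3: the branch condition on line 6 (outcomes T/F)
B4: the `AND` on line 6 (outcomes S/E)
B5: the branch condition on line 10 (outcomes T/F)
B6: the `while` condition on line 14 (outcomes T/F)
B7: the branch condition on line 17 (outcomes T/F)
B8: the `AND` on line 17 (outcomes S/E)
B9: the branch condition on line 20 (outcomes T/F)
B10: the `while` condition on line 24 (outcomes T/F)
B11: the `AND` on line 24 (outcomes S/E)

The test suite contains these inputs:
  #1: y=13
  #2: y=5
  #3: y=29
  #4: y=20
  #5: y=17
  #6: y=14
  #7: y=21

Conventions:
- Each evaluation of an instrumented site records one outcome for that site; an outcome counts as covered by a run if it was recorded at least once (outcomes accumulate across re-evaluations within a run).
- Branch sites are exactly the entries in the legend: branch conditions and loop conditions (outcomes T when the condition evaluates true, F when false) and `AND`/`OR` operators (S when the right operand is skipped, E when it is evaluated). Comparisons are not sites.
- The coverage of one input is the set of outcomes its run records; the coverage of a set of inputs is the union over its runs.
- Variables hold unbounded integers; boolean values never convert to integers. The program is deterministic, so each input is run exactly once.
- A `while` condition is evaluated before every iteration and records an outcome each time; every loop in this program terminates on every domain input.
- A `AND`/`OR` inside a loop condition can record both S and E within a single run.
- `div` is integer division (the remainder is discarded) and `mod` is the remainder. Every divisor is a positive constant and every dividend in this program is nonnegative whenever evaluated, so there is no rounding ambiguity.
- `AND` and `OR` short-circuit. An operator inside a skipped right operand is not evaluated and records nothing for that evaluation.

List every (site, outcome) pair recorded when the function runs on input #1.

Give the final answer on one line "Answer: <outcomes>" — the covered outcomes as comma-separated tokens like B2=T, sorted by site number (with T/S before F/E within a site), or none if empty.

Tracing the run of input #1 (y=13):
  B2->S, B1->T, B4->S, B3->F, B5->F, B6->T, B6->T, B6->T, B6->T, B6->T
  B6->T, B6->T, B6->T, B6->T, B6->T, B6->T, B6->T, B6->T, B6->F, B8->E
  B7->T, B9->T, B11->S, B10->F
deduplicating events, the covered set is: B1=T, B2=S, B3=F, B4=S, B5=F, B6=T, B6=F, B7=T, B8=E, B9=T, B10=F, B11=S

Answer: B1=T, B2=S, B3=F, B4=S, B5=F, B6=T, B6=F, B7=T, B8=E, B9=T, B10=F, B11=S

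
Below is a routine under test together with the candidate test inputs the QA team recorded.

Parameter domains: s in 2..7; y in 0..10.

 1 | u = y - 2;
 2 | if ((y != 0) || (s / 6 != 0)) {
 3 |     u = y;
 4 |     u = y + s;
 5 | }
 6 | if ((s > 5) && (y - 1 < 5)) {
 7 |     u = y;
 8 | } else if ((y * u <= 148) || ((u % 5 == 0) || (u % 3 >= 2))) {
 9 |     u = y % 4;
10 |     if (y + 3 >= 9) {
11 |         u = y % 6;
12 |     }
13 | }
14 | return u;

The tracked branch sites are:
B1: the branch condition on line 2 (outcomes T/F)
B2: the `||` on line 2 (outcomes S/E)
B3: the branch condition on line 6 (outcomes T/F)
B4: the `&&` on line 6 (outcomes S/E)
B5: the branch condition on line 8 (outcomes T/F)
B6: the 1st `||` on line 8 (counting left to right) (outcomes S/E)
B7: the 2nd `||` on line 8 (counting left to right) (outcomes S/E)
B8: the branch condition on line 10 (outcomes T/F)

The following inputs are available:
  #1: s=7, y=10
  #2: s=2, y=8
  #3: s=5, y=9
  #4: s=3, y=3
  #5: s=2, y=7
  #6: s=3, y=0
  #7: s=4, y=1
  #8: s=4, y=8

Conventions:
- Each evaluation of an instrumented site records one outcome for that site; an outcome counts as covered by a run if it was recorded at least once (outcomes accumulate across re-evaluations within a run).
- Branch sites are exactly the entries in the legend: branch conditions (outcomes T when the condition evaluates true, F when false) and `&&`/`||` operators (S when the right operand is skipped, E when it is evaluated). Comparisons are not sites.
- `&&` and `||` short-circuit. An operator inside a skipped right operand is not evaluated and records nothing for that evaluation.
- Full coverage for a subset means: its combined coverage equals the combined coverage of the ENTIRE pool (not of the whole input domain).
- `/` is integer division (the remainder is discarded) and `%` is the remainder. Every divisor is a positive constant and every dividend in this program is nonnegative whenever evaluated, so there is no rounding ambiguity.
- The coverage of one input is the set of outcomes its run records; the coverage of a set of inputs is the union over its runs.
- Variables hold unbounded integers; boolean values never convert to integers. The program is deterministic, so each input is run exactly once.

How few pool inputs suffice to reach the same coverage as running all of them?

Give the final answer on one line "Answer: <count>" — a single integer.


run #1 (s=7, y=10) runs B2->S, B1->T, B4->E, B3->F, B6->E, B7->E, B5->T, B8->T; records B1=T, B2=S, B3=F, B4=E, B5=T, B6=E, B7=E, B8=T
run #2 (s=2, y=8) runs B2->S, B1->T, B4->S, B3->F, B6->S, B5->T, B8->T; records B1=T, B2=S, B3=F, B4=S, B5=T, B6=S, B8=T
run #3 (s=5, y=9) runs B2->S, B1->T, B4->S, B3->F, B6->S, B5->T, B8->T; records B1=T, B2=S, B3=F, B4=S, B5=T, B6=S, B8=T
run #4 (s=3, y=3) runs B2->S, B1->T, B4->S, B3->F, B6->S, B5->T, B8->F; records B1=T, B2=S, B3=F, B4=S, B5=T, B6=S, B8=F
run #5 (s=2, y=7) runs B2->S, B1->T, B4->S, B3->F, B6->S, B5->T, B8->T; records B1=T, B2=S, B3=F, B4=S, B5=T, B6=S, B8=T
run #6 (s=3, y=0) runs B2->E, B1->F, B4->S, B3->F, B6->S, B5->T, B8->F; records B1=F, B2=E, B3=F, B4=S, B5=T, B6=S, B8=F
run #7 (s=4, y=1) runs B2->S, B1->T, B4->S, B3->F, B6->S, B5->T, B8->F; records B1=T, B2=S, B3=F, B4=S, B5=T, B6=S, B8=F
run #8 (s=4, y=8) runs B2->S, B1->T, B4->S, B3->F, B6->S, B5->T, B8->T; records B1=T, B2=S, B3=F, B4=S, B5=T, B6=S, B8=T
together the pool reaches 13 outcomes: B1=T, B1=F, B2=S, B2=E, B3=F, B4=S, B4=E, B5=T, B6=S, B6=E, B7=E, B8=T, B8=F
checked all size-1 subsets: none covers 13 outcomes (max 8/13)
inputs {1, 6} (size 2) cover everything; no size-2 subset with a lexicographically smaller index list covers all 13
Answer: 2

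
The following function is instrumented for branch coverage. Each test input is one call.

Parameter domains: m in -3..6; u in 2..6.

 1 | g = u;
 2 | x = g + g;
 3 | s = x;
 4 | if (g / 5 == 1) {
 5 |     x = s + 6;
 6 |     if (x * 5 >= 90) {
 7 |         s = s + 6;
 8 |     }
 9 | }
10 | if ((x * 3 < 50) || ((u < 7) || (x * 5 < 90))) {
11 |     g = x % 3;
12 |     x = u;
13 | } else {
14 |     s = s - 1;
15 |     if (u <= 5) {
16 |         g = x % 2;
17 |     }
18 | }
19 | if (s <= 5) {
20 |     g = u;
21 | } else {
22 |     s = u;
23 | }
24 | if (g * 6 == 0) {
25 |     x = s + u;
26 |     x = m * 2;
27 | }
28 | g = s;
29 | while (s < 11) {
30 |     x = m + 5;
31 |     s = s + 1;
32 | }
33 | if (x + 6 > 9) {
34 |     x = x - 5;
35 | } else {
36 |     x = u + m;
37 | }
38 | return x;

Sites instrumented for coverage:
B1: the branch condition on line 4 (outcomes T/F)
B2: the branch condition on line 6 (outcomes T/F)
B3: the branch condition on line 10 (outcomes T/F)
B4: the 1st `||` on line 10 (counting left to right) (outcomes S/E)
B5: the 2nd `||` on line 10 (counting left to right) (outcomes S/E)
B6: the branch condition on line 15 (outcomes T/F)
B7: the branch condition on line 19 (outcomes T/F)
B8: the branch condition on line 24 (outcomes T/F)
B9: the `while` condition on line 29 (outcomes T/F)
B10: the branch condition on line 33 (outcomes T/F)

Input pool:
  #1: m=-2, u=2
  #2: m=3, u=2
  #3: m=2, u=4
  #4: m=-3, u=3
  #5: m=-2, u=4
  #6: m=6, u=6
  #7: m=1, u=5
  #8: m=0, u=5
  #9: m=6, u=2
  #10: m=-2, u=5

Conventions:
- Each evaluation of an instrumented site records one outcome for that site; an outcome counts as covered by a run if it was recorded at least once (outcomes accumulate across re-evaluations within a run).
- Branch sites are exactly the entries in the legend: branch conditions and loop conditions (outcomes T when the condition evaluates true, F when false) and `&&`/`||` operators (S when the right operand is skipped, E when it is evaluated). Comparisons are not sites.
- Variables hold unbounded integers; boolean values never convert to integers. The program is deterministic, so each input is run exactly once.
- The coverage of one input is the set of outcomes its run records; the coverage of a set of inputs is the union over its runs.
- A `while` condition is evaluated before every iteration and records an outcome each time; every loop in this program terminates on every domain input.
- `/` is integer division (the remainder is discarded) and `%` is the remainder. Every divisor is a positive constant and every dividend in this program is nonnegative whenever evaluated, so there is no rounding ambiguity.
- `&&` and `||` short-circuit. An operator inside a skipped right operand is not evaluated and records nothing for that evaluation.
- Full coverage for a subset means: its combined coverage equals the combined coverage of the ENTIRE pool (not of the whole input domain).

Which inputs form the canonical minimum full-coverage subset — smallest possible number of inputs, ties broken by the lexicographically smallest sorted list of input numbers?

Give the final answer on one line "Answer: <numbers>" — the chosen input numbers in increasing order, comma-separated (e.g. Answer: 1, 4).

#1 (m=-2, u=2) -> covered: B1=F, B3=T, B4=S, B7=T, B8=F, B9=T, B9=F, B10=F
#2 (m=3, u=2) -> covered: B1=F, B3=T, B4=S, B7=T, B8=F, B9=T, B9=F, B10=T
#3 (m=2, u=4) -> covered: B1=F, B3=T, B4=S, B7=F, B8=F, B9=T, B9=F, B10=T
#4 (m=-3, u=3) -> covered: B1=F, B3=T, B4=S, B7=F, B8=T, B9=T, B9=F, B10=F
#5 (m=-2, u=4) -> covered: B1=F, B3=T, B4=S, B7=F, B8=F, B9=T, B9=F, B10=F
#6 (m=6, u=6) -> covered: B1=T, B2=T, B3=T, B4=E, B5=S, B7=F, B8=T, B9=T, B9=F, B10=T
#7 (m=1, u=5) -> covered: B1=T, B2=F, B3=T, B4=S, B7=F, B8=F, B9=T, B9=F, B10=T
#8 (m=0, u=5) -> covered: B1=T, B2=F, B3=T, B4=S, B7=F, B8=F, B9=T, B9=F, B10=T
#9 (m=6, u=2) -> covered: B1=F, B3=T, B4=S, B7=T, B8=F, B9=T, B9=F, B10=T
#10 (m=-2, u=5) -> covered: B1=T, B2=F, B3=T, B4=S, B7=F, B8=F, B9=T, B9=F, B10=F
union over all inputs: B1=T, B1=F, B2=T, B2=F, B3=T, B4=S, B4=E, B5=S, B7=T, B7=F, B8=T, B8=F, B9=T, B9=F, B10=T, B10=F (16 outcomes)
no size-1 subset reaches all 16 outcomes (best union: 10/16)
no size-2 subset reaches all 16 outcomes (best union: 15/16)
size 3: inputs {1, 6, 7} cover all 16 outcomes, and no lexicographically smaller subset of this size does

Answer: 1, 6, 7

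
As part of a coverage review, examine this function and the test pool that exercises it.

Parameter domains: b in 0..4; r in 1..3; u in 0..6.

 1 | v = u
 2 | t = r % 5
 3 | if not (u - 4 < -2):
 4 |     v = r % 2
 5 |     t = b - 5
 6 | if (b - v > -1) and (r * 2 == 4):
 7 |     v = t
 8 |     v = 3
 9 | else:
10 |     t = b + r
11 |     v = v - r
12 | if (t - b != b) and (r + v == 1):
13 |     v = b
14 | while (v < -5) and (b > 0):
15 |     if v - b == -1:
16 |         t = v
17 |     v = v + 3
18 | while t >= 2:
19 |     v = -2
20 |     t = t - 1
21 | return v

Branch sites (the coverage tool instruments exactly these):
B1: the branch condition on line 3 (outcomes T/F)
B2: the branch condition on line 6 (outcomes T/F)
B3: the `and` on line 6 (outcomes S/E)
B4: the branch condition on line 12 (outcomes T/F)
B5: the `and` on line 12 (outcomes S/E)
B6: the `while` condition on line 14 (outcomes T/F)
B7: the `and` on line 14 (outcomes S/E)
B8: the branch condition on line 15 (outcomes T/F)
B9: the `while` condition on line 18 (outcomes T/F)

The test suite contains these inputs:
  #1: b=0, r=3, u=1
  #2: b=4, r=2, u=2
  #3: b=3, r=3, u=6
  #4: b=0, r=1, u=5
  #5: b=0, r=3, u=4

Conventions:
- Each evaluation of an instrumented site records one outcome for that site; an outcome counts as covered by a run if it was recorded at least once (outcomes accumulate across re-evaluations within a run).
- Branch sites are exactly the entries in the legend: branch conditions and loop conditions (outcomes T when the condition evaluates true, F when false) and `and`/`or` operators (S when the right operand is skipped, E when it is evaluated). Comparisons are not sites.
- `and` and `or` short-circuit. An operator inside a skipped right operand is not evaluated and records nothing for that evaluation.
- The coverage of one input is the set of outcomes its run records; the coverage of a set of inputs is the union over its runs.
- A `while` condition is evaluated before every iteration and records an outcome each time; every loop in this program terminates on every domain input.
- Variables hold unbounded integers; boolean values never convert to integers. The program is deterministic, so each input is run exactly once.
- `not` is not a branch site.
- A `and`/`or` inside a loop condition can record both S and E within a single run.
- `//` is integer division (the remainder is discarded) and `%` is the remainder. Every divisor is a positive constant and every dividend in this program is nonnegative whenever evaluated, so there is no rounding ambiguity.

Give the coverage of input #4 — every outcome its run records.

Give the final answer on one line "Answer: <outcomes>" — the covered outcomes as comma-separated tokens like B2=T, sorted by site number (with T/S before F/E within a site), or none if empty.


Tracing the run of input #4 (b=0, r=1, u=5):
  B1->T, B3->S, B2->F, B5->E, B4->T, B7->S, B6->F, B9->F
as a set, this run covers: B1=T, B2=F, B3=S, B4=T, B5=E, B6=F, B7=S, B9=F
Answer: B1=T, B2=F, B3=S, B4=T, B5=E, B6=F, B7=S, B9=F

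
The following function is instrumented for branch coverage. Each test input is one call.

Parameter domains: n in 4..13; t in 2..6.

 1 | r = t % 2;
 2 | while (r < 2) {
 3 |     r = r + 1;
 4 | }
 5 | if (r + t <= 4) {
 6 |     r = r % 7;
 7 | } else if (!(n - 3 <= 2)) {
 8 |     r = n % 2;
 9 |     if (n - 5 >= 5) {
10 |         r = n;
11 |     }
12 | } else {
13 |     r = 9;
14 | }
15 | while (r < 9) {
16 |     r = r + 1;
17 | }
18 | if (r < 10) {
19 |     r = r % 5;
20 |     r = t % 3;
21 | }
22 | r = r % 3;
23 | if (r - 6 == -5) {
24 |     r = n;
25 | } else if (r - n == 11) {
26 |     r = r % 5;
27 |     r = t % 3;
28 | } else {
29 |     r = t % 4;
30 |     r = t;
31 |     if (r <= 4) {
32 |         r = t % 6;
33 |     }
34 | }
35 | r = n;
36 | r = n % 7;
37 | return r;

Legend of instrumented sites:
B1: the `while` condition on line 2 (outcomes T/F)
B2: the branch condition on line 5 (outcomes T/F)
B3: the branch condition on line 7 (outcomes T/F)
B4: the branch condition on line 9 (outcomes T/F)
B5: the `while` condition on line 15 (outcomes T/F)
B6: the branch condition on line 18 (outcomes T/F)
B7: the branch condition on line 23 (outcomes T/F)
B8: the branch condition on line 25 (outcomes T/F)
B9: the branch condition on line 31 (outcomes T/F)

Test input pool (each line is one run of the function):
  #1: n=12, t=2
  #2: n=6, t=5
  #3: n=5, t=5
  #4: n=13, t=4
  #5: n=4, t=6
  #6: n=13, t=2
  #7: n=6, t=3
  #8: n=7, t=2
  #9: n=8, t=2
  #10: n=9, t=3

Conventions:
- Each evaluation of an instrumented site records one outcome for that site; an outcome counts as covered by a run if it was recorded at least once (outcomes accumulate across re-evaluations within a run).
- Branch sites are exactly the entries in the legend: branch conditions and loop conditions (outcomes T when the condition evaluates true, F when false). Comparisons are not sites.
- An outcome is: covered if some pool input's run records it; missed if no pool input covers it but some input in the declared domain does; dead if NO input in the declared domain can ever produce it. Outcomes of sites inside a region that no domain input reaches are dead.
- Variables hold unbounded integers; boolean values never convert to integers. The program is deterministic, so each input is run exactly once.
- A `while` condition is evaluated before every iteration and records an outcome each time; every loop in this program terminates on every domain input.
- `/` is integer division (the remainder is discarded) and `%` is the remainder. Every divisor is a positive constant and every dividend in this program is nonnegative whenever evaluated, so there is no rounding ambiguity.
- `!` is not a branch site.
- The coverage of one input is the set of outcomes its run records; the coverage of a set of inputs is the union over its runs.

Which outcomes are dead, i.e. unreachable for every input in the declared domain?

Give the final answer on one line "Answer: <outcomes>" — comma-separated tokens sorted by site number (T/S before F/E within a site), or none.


running all 50 domain inputs and tallying outcomes:
  B8=T: no domain input ever produces it -> dead
  reachable outcomes have witnesses, e.g. B1=T (e.g. n=4, t=2), B1=F (e.g. n=4, t=2), B2=T (e.g. n=4, t=2), B2=F (e.g. n=4, t=3)
Answer: B8=T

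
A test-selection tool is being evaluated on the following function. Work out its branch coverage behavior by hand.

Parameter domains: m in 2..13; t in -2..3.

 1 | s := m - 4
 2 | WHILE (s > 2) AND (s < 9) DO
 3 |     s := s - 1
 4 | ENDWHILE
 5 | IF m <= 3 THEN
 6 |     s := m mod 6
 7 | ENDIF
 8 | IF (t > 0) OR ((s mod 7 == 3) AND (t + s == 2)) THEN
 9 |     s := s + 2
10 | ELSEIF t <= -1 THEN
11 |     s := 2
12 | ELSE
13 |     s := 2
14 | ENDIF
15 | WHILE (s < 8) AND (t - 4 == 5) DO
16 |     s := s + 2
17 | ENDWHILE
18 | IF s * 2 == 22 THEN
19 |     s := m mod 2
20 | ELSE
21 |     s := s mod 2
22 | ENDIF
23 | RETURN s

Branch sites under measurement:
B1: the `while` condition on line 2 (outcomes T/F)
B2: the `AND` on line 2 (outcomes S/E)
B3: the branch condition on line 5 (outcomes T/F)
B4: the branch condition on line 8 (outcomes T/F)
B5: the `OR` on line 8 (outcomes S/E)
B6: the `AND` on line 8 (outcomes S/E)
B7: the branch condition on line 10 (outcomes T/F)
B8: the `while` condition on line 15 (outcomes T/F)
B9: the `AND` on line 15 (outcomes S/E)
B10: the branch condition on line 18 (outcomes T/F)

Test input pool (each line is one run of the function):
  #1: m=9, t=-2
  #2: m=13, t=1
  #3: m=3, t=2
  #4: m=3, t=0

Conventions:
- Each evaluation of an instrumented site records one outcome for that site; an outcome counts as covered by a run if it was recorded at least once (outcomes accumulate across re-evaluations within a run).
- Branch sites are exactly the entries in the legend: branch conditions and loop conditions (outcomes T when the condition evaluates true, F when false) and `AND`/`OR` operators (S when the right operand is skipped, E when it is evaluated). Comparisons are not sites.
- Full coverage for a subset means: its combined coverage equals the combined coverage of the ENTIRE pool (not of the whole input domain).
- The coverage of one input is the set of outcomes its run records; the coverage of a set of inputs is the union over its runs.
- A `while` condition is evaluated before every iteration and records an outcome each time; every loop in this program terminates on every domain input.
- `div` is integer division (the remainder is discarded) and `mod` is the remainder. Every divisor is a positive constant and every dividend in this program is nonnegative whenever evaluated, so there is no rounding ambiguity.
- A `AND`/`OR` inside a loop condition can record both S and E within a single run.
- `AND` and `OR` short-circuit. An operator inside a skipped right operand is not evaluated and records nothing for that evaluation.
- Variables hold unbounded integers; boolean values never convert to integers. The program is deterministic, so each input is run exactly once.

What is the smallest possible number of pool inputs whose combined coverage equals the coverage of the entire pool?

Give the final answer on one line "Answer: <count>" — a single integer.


input #1, m=9, t=-2: events B2->E, B1->T, B2->E, B1->T, B2->E, B1->T, B2->S, B1->F, B3->F, B5->E, B6->S, B4->F, B7->T, B9->E, ...; outcomes B1=T, B1=F, B2=S, B2=E, B3=F, B4=F, B5=E, B6=S, B7=T, B8=F, B9=E, B10=F
input #2, m=13, t=1: events B2->E, B1->F, B3->F, B5->S, B4->T, B9->S, B8->F, B10->T; outcomes B1=F, B2=E, B3=F, B4=T, B5=S, B8=F, B9=S, B10=T
input #3, m=3, t=2: events B2->S, B1->F, B3->T, B5->S, B4->T, B9->E, B8->F, B10->F; outcomes B1=F, B2=S, B3=T, B4=T, B5=S, B8=F, B9=E, B10=F
input #4, m=3, t=0: events B2->S, B1->F, B3->T, B5->E, B6->E, B4->F, B7->F, B9->E, B8->F, B10->F; outcomes B1=F, B2=S, B3=T, B4=F, B5=E, B6=E, B7=F, B8=F, B9=E, B10=F
together the pool reaches 19 outcomes: B1=T, B1=F, B2=S, B2=E, B3=T, B3=F, B4=T, B4=F, B5=S, B5=E, B6=S, B6=E, B7=T, B7=F, B8=F, B9=S, B9=E, B10=T, B10=F
no size-1 subset reaches all 19 outcomes (best union: 12/19)
no size-2 subset reaches all 19 outcomes (best union: 16/19)
at size 3, {1, 2, 4} reaches all 19 outcomes; every lexicographically earlier size-3 subset fails
Answer: 3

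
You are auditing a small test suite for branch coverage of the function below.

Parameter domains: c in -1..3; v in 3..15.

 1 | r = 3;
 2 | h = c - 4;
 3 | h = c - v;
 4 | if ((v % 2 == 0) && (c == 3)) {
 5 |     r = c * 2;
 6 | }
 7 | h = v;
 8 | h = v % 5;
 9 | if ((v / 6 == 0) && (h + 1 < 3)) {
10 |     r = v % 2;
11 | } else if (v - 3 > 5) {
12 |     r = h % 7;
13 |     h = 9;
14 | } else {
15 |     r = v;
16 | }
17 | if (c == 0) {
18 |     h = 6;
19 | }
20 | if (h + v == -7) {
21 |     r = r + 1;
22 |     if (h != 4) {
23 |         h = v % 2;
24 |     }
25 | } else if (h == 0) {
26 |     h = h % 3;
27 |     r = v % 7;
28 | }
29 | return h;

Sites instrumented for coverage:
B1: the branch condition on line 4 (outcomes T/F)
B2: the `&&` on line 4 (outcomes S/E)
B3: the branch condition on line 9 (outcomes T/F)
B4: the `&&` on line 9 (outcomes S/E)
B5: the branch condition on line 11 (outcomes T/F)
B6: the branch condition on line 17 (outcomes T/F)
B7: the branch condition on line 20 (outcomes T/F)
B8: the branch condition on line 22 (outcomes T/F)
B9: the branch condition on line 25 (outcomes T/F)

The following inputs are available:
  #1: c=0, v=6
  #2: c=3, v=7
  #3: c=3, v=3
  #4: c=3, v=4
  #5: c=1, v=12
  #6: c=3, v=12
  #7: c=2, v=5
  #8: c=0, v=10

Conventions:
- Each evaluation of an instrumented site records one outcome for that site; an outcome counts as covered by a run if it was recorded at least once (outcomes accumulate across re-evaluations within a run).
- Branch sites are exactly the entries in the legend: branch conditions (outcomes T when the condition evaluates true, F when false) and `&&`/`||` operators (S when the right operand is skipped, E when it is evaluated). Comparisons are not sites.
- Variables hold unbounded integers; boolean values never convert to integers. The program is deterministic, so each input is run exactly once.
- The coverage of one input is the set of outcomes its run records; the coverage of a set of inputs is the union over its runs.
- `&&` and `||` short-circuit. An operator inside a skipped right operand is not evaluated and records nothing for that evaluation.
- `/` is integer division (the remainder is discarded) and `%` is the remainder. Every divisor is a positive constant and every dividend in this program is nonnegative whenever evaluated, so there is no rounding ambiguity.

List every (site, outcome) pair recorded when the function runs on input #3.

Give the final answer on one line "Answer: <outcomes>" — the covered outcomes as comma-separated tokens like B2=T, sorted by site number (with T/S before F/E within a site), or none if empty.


Event log for input #3 (c=3, v=3):
  B2->S, B1->F, B4->E, B3->F, B5->F, B6->F, B7->F, B9->F
deduplicating events, the covered set is: B1=F, B2=S, B3=F, B4=E, B5=F, B6=F, B7=F, B9=F
Answer: B1=F, B2=S, B3=F, B4=E, B5=F, B6=F, B7=F, B9=F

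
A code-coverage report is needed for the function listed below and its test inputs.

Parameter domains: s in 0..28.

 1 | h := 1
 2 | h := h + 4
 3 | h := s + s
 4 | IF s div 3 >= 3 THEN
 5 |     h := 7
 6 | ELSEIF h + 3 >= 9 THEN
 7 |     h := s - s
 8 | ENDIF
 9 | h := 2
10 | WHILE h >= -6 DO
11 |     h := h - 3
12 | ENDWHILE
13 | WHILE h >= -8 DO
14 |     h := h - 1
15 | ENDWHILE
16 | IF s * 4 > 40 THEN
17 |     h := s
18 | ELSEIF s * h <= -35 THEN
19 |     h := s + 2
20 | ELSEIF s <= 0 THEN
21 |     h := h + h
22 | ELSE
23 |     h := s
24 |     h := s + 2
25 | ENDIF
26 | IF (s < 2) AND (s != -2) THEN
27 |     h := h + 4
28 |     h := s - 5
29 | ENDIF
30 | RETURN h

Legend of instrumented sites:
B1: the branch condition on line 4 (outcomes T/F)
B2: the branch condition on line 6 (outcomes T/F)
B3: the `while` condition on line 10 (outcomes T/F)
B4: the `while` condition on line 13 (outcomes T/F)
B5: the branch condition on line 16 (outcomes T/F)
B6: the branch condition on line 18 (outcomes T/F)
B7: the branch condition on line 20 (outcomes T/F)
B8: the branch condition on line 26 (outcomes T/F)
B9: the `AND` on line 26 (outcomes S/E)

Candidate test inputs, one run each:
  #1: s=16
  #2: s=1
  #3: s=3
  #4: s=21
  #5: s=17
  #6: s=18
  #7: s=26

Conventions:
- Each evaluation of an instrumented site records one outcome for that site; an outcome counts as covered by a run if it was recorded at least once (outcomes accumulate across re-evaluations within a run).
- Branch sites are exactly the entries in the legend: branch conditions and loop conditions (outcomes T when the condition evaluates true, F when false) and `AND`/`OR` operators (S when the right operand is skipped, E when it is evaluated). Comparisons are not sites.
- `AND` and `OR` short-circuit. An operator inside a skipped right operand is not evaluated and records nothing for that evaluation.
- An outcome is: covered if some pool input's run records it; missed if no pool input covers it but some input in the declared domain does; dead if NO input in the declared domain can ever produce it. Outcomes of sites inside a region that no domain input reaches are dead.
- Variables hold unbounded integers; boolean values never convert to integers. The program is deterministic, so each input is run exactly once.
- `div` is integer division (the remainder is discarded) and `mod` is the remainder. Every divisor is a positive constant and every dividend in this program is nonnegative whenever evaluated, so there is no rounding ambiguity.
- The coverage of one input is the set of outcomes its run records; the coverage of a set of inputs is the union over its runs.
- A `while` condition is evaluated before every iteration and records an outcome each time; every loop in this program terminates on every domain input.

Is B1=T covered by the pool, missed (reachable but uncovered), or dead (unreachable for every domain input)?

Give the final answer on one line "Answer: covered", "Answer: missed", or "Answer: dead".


B1=T is recorded by pool input(s) 1, 4, 5, 6, 7 -> covered
Answer: covered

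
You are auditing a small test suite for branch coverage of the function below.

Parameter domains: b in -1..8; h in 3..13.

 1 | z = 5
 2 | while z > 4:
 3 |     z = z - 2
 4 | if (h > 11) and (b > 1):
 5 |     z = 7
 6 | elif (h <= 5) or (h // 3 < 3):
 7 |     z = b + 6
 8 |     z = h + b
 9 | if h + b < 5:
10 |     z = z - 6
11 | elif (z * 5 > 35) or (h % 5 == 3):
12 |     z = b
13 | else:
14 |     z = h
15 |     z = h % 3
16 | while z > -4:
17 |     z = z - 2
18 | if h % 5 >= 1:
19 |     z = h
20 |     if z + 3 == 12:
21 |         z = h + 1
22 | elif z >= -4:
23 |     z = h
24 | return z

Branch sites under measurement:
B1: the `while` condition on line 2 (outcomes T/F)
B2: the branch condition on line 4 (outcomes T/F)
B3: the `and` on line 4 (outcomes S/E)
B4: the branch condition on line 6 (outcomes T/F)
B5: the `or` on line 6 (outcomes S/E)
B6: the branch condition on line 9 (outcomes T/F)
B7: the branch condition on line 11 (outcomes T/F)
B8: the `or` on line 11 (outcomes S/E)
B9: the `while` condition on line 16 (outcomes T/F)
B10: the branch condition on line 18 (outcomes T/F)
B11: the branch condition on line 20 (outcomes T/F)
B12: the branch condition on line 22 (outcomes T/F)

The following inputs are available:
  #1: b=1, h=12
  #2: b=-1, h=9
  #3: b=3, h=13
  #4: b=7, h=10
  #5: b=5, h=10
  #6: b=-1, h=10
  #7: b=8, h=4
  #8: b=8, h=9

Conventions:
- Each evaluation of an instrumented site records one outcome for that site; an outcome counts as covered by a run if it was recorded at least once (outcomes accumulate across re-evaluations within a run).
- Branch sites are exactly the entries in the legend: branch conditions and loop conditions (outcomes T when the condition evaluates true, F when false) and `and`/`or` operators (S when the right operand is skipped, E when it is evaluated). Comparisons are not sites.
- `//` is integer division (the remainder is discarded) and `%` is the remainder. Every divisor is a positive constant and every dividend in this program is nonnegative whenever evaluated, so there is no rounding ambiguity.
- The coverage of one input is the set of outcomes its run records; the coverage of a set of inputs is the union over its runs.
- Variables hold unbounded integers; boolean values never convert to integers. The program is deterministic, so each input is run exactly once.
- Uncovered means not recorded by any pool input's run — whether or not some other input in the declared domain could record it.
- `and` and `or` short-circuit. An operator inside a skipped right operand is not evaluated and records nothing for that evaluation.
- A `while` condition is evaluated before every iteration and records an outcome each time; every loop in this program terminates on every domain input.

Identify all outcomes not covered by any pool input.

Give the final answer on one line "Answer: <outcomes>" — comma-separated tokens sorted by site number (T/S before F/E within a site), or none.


test 1 (b=1, h=12) fires B1->T, B1->F, B3->E, B2->F, B5->E, B4->F, B6->F, B8->E, B7->F, B9->T, B9->T, B9->F, B10->T, B11->F; hits B1=T, B1=F, B2=F, B3=E, B4=F, B5=E, B6=F, B7=F, B8=E, B9=T, B9=F, B10=T, B11=F
test 2 (b=-1, h=9) fires B1->T, B1->F, B3->S, B2->F, B5->E, B4->F, B6->F, B8->E, B7->F, B9->T, B9->T, B9->F, B10->T, B11->T; hits B1=T, B1=F, B2=F, B3=S, B4=F, B5=E, B6=F, B7=F, B8=E, B9=T, B9=F, B10=T, B11=T
test 3 (b=3, h=13) fires B1->T, B1->F, B3->E, B2->T, B6->F, B8->E, B7->T, B9->T, B9->T, B9->T, B9->T, B9->F, B10->T, B11->F; hits B1=T, B1=F, B2=T, B3=E, B6=F, B7=T, B8=E, B9=T, B9=F, B10=T, B11=F
test 4 (b=7, h=10) fires B1->T, B1->F, B3->S, B2->F, B5->E, B4->F, B6->F, B8->E, B7->F, B9->T, B9->T, B9->T, B9->F, B10->F, ...; hits B1=T, B1=F, B2=F, B3=S, B4=F, B5=E, B6=F, B7=F, B8=E, B9=T, B9=F, B10=F, B12=F
test 5 (b=5, h=10) fires B1->T, B1->F, B3->S, B2->F, B5->E, B4->F, B6->F, B8->E, B7->F, B9->T, B9->T, B9->T, B9->F, B10->F, ...; hits B1=T, B1=F, B2=F, B3=S, B4=F, B5=E, B6=F, B7=F, B8=E, B9=T, B9=F, B10=F, B12=F
test 6 (b=-1, h=10) fires B1->T, B1->F, B3->S, B2->F, B5->E, B4->F, B6->F, B8->E, B7->F, B9->T, B9->T, B9->T, B9->F, B10->F, ...; hits B1=T, B1=F, B2=F, B3=S, B4=F, B5=E, B6=F, B7=F, B8=E, B9=T, B9=F, B10=F, B12=F
test 7 (b=8, h=4) fires B1->T, B1->F, B3->S, B2->F, B5->S, B4->T, B6->F, B8->S, B7->T, B9->T, B9->T, B9->T, B9->T, B9->T, ...; hits B1=T, B1=F, B2=F, B3=S, B4=T, B5=S, B6=F, B7=T, B8=S, B9=T, B9=F, B10=T, B11=F
test 8 (b=8, h=9) fires B1->T, B1->F, B3->S, B2->F, B5->E, B4->F, B6->F, B8->E, B7->F, B9->T, B9->T, B9->F, B10->T, B11->T; hits B1=T, B1=F, B2=F, B3=S, B4=F, B5=E, B6=F, B7=F, B8=E, B9=T, B9=F, B10=T, B11=T
union over the pool: B1=T, B1=F, B2=T, B2=F, B3=S, B3=E, B4=T, B4=F, B5=S, B5=E, B6=F, B7=T, B7=F, B8=S, B8=E, B9=T, B9=F, B10=T, B10=F, B11=T, B11=F, B12=F
uncovered (2 of 24): B6=T, B12=T
Answer: B6=T, B12=T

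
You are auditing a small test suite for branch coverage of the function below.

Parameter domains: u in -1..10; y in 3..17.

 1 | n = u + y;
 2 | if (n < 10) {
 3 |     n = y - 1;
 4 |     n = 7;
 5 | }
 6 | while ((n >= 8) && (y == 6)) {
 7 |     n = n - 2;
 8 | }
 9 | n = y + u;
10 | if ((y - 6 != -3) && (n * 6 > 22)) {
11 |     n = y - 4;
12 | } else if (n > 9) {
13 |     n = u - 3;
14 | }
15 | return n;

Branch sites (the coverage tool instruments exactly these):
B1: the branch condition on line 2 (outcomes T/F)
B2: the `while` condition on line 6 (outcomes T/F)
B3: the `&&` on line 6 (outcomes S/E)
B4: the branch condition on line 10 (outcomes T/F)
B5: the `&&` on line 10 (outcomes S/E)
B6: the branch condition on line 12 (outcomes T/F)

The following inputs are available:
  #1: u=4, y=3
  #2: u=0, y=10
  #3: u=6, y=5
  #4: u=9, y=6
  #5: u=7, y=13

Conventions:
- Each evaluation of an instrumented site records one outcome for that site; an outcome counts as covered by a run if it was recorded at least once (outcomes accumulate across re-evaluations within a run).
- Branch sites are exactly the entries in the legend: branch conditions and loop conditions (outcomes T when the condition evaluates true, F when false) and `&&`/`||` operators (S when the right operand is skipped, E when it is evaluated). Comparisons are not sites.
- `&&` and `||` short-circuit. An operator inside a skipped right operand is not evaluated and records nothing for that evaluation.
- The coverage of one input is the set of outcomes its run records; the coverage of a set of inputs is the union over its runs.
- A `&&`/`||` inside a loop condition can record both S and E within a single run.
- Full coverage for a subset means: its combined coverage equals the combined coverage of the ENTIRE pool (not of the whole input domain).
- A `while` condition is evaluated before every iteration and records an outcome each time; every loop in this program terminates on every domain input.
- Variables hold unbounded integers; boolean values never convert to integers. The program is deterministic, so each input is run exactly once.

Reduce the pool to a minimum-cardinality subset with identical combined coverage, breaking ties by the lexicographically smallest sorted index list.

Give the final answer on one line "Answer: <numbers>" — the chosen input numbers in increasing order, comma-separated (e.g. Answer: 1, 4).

input #1, u=4, y=3: events B1->T, B3->S, B2->F, B5->S, B4->F, B6->F; outcomes B1=T, B2=F, B3=S, B4=F, B5=S, B6=F
input #2, u=0, y=10: events B1->F, B3->E, B2->F, B5->E, B4->T; outcomes B1=F, B2=F, B3=E, B4=T, B5=E
input #3, u=6, y=5: events B1->F, B3->E, B2->F, B5->E, B4->T; outcomes B1=F, B2=F, B3=E, B4=T, B5=E
input #4, u=9, y=6: events B1->F, B3->E, B2->T, B3->E, B2->T, B3->E, B2->T, B3->E, B2->T, B3->S, B2->F, B5->E, B4->T; outcomes B1=F, B2=T, B2=F, B3=S, B3=E, B4=T, B5=E
input #5, u=7, y=13: events B1->F, B3->E, B2->F, B5->E, B4->T; outcomes B1=F, B2=F, B3=E, B4=T, B5=E
together the pool reaches 11 outcomes: B1=T, B1=F, B2=T, B2=F, B3=S, B3=E, B4=T, B4=F, B5=S, B5=E, B6=F
no size-1 subset reaches all 11 outcomes (best union: 7/11)
the canonical winner is {1, 4}: size 2, full 11-outcome coverage, earliest index list among size-2 covers

Answer: 1, 4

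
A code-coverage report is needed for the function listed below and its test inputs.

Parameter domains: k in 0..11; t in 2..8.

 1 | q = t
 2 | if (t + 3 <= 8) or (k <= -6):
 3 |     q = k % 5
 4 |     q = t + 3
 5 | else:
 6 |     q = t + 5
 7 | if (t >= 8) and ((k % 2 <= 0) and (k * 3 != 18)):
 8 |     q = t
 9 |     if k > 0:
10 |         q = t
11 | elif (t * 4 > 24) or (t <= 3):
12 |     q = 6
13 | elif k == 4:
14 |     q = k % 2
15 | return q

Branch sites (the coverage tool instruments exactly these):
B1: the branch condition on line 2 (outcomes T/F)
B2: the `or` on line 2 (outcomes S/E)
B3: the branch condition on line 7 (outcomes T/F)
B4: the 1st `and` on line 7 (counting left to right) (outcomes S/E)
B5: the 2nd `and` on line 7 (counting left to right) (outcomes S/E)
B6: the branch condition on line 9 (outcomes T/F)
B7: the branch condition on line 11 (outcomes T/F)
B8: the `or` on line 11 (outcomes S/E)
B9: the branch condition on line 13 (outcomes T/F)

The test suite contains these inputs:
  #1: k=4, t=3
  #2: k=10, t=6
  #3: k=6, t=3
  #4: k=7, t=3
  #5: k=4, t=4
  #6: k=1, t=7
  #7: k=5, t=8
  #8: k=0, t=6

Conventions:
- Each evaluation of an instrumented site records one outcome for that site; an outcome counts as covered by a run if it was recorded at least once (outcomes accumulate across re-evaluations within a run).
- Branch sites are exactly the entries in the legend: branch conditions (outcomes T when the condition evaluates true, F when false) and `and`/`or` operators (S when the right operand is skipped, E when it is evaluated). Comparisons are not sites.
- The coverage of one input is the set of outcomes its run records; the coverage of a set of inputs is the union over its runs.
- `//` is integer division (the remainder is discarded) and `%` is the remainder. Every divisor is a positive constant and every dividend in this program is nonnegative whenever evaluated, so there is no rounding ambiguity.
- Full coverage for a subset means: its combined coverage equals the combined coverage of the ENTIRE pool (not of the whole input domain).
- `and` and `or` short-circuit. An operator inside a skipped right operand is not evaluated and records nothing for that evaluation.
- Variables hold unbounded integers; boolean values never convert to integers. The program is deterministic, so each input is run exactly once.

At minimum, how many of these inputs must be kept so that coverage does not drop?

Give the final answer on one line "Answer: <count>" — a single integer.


test 1 (k=4, t=3) fires B2->S, B1->T, B4->S, B3->F, B8->E, B7->T; hits B1=T, B2=S, B3=F, B4=S, B7=T, B8=E
test 2 (k=10, t=6) fires B2->E, B1->F, B4->S, B3->F, B8->E, B7->F, B9->F; hits B1=F, B2=E, B3=F, B4=S, B7=F, B8=E, B9=F
test 3 (k=6, t=3) fires B2->S, B1->T, B4->S, B3->F, B8->E, B7->T; hits B1=T, B2=S, B3=F, B4=S, B7=T, B8=E
test 4 (k=7, t=3) fires B2->S, B1->T, B4->S, B3->F, B8->E, B7->T; hits B1=T, B2=S, B3=F, B4=S, B7=T, B8=E
test 5 (k=4, t=4) fires B2->S, B1->T, B4->S, B3->F, B8->E, B7->F, B9->T; hits B1=T, B2=S, B3=F, B4=S, B7=F, B8=E, B9=T
test 6 (k=1, t=7) fires B2->E, B1->F, B4->S, B3->F, B8->S, B7->T; hits B1=F, B2=E, B3=F, B4=S, B7=T, B8=S
test 7 (k=5, t=8) fires B2->E, B1->F, B4->E, B5->S, B3->F, B8->S, B7->T; hits B1=F, B2=E, B3=F, B4=E, B5=S, B7=T, B8=S
test 8 (k=0, t=6) fires B2->E, B1->F, B4->S, B3->F, B8->E, B7->F, B9->F; hits B1=F, B2=E, B3=F, B4=S, B7=F, B8=E, B9=F
the full pool covers 14 outcomes: B1=T, B1=F, B2=S, B2=E, B3=F, B4=S, B4=E, B5=S, B7=T, B7=F, B8=S, B8=E, B9=T, B9=F
size 1 is not enough: best union over all size-1 subsets is 7/14
size 2 is not enough: best union over all size-2 subsets is 13/14
inputs {2, 5, 7} (size 3) cover everything; no size-3 subset with a lexicographically smaller index list covers all 14
Answer: 3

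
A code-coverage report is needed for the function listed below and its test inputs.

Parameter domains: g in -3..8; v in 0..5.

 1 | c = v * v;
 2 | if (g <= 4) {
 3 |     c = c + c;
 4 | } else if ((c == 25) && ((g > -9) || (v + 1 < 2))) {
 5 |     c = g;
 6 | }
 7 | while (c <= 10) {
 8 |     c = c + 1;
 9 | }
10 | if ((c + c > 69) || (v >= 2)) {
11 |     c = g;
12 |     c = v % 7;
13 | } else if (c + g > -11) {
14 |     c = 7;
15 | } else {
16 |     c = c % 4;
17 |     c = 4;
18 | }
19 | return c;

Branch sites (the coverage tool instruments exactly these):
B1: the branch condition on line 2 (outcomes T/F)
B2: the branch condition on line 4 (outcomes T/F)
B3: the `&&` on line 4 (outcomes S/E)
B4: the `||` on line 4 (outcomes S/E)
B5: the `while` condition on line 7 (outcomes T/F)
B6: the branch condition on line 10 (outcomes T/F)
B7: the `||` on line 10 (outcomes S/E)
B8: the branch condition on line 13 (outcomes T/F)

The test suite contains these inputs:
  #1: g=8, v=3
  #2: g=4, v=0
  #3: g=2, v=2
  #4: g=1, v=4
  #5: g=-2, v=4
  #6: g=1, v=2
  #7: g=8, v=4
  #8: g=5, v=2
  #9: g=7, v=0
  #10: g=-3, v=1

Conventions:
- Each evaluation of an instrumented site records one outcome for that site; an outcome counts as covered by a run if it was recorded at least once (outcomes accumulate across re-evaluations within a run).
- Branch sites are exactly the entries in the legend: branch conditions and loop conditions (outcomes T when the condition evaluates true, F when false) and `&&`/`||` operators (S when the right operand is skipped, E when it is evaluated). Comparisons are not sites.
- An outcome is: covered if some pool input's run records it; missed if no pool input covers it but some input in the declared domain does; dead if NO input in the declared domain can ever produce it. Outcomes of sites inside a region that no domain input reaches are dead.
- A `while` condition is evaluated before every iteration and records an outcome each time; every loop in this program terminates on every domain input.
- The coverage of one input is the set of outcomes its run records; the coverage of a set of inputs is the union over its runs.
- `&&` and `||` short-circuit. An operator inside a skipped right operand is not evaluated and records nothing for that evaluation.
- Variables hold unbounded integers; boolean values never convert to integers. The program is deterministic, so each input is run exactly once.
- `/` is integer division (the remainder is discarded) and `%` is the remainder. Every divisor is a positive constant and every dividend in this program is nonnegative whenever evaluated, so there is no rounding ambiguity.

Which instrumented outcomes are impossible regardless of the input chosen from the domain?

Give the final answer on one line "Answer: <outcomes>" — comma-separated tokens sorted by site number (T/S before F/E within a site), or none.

sweeping the full domain (72 inputs) for each outcome:
  B4=E: never recorded by any domain input -> dead
  B8=F: never recorded by any domain input -> dead
  reachable outcomes have witnesses, e.g. B1=T (e.g. g=-3, v=0), B1=F (e.g. g=5, v=0), B2=T (e.g. g=5, v=5), B2=F (e.g. g=5, v=0)

Answer: B4=E, B8=F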